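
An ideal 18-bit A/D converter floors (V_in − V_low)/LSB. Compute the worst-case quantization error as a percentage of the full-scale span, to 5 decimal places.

Truncating → worst-case error = 1 LSB = V_FS/2^18, so 100/262144 = 0.00038147 % of full scale.

0.00038 %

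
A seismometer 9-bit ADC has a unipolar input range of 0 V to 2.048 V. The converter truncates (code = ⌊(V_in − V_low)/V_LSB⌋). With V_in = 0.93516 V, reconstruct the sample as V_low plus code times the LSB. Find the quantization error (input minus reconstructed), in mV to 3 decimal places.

One LSB is 2.048 V / 512 = 4.000 mV.
(0.93516 − 0)/0.004 = 233.7900; ⌊·⌋ gives code 233.
V_rec = 0 + 233·0.004 = 0.932 V.
Difference: 0.00316 V → 3.160 mV.

3.160 mV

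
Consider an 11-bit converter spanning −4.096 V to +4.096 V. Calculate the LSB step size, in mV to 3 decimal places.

Full-scale span = 8.192 V.
LSB = 8.192 / 2^11 = 8.192 / 2048 = 0.004 V = 4.000 mV.

4.000 mV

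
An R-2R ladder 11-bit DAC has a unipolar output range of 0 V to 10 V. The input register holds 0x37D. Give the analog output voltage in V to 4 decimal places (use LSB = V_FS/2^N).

4.3604 V

LSB = 10 V / 2^11 = 4.883 mV.
Code 0x37D = 893 decimal.
V_out = 0 + 893 × 0.00488281 V = 4.36035 V.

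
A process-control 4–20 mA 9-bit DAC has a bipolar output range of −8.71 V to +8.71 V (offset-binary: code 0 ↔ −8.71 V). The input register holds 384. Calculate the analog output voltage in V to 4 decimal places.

4.3550 V

LSB = 17.42 V / 2^9 = 34.023 mV.
V_out = (−8.71) + 384 × 0.0340234 V = 4.355 V.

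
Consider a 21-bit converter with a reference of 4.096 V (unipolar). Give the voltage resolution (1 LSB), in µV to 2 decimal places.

1.95 µV

Full-scale span = 4.096 V.
LSB = 4.096 / 2^21 = 4.096 / 2097152 = 1.95313e-06 V = 1.95 µV.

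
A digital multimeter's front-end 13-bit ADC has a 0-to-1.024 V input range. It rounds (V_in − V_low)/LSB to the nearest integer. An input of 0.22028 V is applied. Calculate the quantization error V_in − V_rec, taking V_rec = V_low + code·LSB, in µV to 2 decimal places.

30.00 µV

One LSB is 1.024 V / 8192 = 125.00 µV.
(V_in − V_low)/LSB = (0.22028 − 0)/0.000125 = 1762.2400 → code 1762 (round).
Code 1762 maps back to 0 + 1762×0.000125 V = 0.22025 V.
Difference: 3e-05 V → 30.00 µV.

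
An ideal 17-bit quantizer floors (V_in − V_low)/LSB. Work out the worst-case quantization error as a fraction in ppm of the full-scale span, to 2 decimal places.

7.63 ppm

Truncating → worst-case error = 1 LSB = V_FS/2^17, so 1e+06/131072 = 7.62939 ppm of full scale.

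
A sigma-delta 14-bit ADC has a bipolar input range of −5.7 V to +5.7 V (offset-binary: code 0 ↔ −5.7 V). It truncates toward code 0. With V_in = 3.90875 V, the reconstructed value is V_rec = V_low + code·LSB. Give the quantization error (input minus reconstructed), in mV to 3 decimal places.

Step size: 11.4 V ÷ 2^14 = 0.696 mV.
(V_in − V_low)/LSB = (3.90875 − (−5.7))/0.000695801 = 13809.6281 → code 13809 (floor).
V_rec = (−5.7) + 13809·0.000695801 = 3.908313 V.
V_in − V_rec = 0.000437012 V = 0.437 mV.

0.437 mV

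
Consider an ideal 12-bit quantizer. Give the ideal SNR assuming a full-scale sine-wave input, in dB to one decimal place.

74.0 dB

SNR ≈ 6.02·N + 1.76 dB = 6.02·12 + 1.76 = 74.00 dB.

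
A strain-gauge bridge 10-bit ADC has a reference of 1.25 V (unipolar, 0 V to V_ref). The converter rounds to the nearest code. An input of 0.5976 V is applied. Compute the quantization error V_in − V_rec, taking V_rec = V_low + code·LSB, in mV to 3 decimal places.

-0.545 mV

Step size: 1.25 V ÷ 2^10 = 1.221 mV.
(0.5976 − 0)/0.0012207 = 489.5539; round gives code 490.
Code 490 maps back to 0 + 490×0.0012207 V = 0.59814453 V.
Error = 0.5976 − 0.59814453 = -0.000544531 V = -0.545 mV.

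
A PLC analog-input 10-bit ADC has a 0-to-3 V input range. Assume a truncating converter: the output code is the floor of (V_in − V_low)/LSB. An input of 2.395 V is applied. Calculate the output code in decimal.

code 817

LSB = 3 V / 1024 = 2.930 mV.
(2.395 − 0) / 0.00292969 = 817.493 LSBs.
⌊·⌋(817.493) = 817.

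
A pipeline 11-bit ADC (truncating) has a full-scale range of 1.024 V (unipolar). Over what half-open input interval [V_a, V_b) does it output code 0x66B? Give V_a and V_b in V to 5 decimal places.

[0.82150 V, 0.82200 V)

LSB = 1.024/2^11 = 0.500 mV.
Code 0x66B = 1643 decimal.
V_a = V_low + 1643·LSB = 0.8215 V; V_b = V_low + 1644·LSB = 0.822 V.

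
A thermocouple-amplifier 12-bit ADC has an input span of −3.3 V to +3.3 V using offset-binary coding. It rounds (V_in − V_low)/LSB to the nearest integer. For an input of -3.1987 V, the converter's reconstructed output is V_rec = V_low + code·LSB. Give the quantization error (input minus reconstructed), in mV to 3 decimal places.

Step size: 6.6 V ÷ 2^12 = 1.611 mV.
(V_in − V_low)/LSB = (-3.1987 − (−3.3))/0.00161133 = 62.8674 → code 63 (round).
Reconstructed: -3.1984863 V.
V_in − V_rec = -0.000213672 V = -0.214 mV.

-0.214 mV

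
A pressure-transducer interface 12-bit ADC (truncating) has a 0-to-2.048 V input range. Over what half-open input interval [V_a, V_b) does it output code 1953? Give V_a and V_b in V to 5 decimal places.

[0.97650 V, 0.97700 V)

LSB = 2.048/2^12 = 0.500 mV.
V_a = V_low + 1953·LSB = 0.9765 V; V_b = V_low + 1954·LSB = 0.977 V.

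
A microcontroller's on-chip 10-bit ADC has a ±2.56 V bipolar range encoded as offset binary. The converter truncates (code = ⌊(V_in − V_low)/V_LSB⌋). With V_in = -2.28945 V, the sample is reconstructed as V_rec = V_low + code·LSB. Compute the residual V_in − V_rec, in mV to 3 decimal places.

One LSB is 5.12 V / 1024 = 5.000 mV.
(V_in − V_low)/LSB = (-2.28945 − (−2.56))/0.005 = 54.1100 → code 54 (floor).
Code 54 maps back to (−2.56) + 54×0.005 V = -2.29 V.
Error = -2.28945 − (−2.29) = 0.00055 V = 0.550 mV.

0.550 mV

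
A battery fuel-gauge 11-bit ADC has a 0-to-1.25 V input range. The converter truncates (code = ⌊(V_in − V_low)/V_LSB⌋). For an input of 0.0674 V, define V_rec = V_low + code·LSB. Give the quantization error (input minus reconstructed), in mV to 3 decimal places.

0.261 mV

One LSB is 1.25 V / 2048 = 0.610 mV.
(V_in − V_low)/LSB = (0.0674 − 0)/0.000610352 = 110.4282 → code 110 (floor).
Code 110 maps back to 0 + 110×0.000610352 V = 0.067138672 V.
Error = 0.0674 − 0.067138672 = 0.000261328 V = 0.261 mV.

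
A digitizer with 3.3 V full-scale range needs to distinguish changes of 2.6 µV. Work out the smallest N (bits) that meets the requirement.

21 bits

Number of steps required ≥ 3.3 V / 2.6 µV = 1269230.77.
Need 2^N ≥ 1269230.77; 2^20 = 1048576, 2^21 = 2097152.
Minimum N = 21.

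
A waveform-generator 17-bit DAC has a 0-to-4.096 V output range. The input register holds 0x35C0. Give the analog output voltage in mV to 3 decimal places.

430.000 mV

LSB = 4.096 V / 2^17 = 31.25 µV.
Code 0x35C0 = 13760 decimal.
V_out = 0 + 13760 × 3.125e-05 V = 0.43 V.
= 430.000 mV.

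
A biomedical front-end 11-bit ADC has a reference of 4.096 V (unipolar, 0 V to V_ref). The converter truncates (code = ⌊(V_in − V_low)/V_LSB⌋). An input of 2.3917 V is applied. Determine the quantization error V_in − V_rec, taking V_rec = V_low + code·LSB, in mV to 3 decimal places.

LSB = 4.096/2^11 = 2.000 mV.
Scaled input = 1195.8500 LSBs, so code = 1195.
Reconstructed: 2.39 V.
V_in − V_rec = 0.0017 V = 1.700 mV.

1.700 mV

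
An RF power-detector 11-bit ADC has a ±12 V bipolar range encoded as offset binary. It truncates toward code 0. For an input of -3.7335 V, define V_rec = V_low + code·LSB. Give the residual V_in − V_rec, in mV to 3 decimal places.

4.781 mV

Step size: 24 V ÷ 2^11 = 11.719 mV.
(-3.7335 − (−12))/0.0117188 = 705.4080; ⌊·⌋ gives code 705.
Code 705 maps back to (−12) + 705×0.0117188 V = -3.7382812 V.
Difference: 0.00478125 V → 4.781 mV.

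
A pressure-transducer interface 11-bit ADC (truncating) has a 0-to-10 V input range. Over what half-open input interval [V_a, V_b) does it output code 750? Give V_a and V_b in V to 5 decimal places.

[3.66211 V, 3.66699 V)

LSB = 10/2^11 = 4.883 mV.
V_a = V_low + 750·LSB = 3.66211 V; V_b = V_low + 751·LSB = 3.66699 V.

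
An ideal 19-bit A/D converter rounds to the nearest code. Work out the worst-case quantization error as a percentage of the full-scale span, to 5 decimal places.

0.00010 %

Rounding → worst-case error = ½ LSB = V_FS/2^20, so 100/1048576 = 9.53674e-05 % of full scale.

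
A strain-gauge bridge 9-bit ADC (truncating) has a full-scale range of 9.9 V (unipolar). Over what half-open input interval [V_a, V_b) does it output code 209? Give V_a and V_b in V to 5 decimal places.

[4.04121 V, 4.06055 V)

LSB = 9.9/2^9 = 19.336 mV.
V_a = V_low + 209·LSB = 4.04121 V; V_b = V_low + 210·LSB = 4.06055 V.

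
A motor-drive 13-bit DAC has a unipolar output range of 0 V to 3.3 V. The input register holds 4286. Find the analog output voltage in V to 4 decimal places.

1.7265 V

LSB = 3.3 V / 2^13 = 402.83 µV.
V_out = 0 + 4286 × 0.000402832 V = 1.72654 V.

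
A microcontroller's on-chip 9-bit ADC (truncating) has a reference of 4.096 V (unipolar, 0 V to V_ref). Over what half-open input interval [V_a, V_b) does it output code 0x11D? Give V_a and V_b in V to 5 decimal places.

LSB = 4.096/2^9 = 8.000 mV.
Code 0x11D = 285 decimal.
V_a = V_low + 285·LSB = 2.28 V; V_b = V_low + 286·LSB = 2.288 V.

[2.28000 V, 2.28800 V)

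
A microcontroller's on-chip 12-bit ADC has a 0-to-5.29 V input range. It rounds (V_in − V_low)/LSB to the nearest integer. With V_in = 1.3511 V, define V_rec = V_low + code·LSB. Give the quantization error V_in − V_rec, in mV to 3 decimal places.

Step size: 5.29 V ÷ 2^12 = 1.292 mV.
(1.3511 − 0)/0.0012915 = 1046.1447; round gives code 1046.
Code 1046 maps back to 0 + 1046×0.0012915 V = 1.3509131 V.
Difference: 0.000186914 V → 0.187 mV.

0.187 mV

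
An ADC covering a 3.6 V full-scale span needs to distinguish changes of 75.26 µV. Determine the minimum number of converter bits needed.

Number of steps required ≥ 3.6 V / 75.26 µV = 47834.17.
Need 2^N ≥ 47834.17; 2^15 = 32768, 2^16 = 65536.
Minimum N = 16.

16 bits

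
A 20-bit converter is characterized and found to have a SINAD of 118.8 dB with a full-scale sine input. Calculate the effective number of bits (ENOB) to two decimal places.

19.44 bits

ENOB = (SINAD − 1.76) / 6.02 = (118.8 − 1.76)/6.02 = 19.442.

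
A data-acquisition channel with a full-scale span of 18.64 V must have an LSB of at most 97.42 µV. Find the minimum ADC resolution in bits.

18 bits

Number of steps required ≥ 18.64 V / 97.42 µV = 191336.48.
Need 2^N ≥ 191336.48; 2^17 = 131072, 2^18 = 262144.
Minimum N = 18.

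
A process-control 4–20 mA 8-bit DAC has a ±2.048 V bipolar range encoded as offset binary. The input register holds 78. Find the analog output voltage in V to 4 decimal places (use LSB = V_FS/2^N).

-0.8000 V

LSB = 4.096 V / 2^8 = 16.000 mV.
V_out = (−2.048) + 78 × 0.016 V = -0.8 V.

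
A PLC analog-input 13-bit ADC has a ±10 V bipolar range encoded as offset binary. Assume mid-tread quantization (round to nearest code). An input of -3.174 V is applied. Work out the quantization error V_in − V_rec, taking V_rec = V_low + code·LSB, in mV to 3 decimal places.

-0.172 mV

Step size: 20 V ÷ 2^13 = 2.441 mV.
(-3.174 − (−10))/0.00244141 = 2795.9296; round gives code 2796.
Reconstructed: -3.1738281 V.
Error = -3.174 − (−3.1738281) = -0.000171875 V = -0.172 mV.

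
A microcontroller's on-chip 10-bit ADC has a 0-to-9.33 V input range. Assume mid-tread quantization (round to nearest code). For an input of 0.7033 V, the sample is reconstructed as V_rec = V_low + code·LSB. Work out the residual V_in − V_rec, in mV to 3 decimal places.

1.728 mV

Step size: 9.33 V ÷ 2^10 = 9.111 mV.
(0.7033 − 0)/0.00911133 = 77.1896; round gives code 77.
Reconstructed: 0.70157227 V.
Error = 0.7033 − 0.70157227 = 0.00172773 V = 1.728 mV.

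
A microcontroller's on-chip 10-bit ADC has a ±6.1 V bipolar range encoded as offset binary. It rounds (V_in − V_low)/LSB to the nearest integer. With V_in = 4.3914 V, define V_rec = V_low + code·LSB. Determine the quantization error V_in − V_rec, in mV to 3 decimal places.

One LSB is 12.2 V / 1024 = 11.914 mV.
(V_in − V_low)/LSB = (4.3914 − (−6.1))/0.0119141 = 880.5896 → code 881 (round).
Code 881 maps back to (−6.1) + 881×0.0119141 V = 4.3962891 V.
Difference: -0.00488906 V → -4.889 mV.

-4.889 mV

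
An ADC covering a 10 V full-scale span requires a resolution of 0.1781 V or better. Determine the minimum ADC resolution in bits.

6 bits

Number of steps required ≥ 10 V / 0.1781 V = 56.15.
Need 2^N ≥ 56.15; 2^5 = 32, 2^6 = 64.
Minimum N = 6.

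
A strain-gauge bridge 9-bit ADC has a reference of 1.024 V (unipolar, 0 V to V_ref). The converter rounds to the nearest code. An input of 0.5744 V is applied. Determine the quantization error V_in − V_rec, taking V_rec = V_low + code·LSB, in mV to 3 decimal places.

0.400 mV

One LSB is 1.024 V / 512 = 2.000 mV.
Scaled input = 287.2000 LSBs, so code = 287.
Code 287 maps back to 0 + 287×0.002 V = 0.574 V.
V_in − V_rec = 0.0004 V = 0.400 mV.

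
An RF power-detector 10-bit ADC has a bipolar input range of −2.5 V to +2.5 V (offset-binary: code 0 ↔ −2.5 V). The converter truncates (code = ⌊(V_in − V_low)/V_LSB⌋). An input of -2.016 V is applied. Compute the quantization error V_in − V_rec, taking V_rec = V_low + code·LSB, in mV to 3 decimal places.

Step size: 5 V ÷ 2^10 = 4.883 mV.
(-2.016 − (−2.5))/0.00488281 = 99.1232; ⌊·⌋ gives code 99.
V_rec = (−2.5) + 99·0.00488281 = -2.0166016 V.
Difference: 0.000601562 V → 0.602 mV.

0.602 mV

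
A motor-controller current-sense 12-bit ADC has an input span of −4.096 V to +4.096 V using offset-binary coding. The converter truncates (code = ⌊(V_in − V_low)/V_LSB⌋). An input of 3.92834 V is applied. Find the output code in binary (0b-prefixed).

code 0b111110101100 (decimal 4012)

LSB = 8.192 V / 4096 = 2.000 mV.
(V_in − V_low)/LSB = (3.92834 − (−4.096)) / 0.002 = 4012.170.
⌊·⌋(4012.170) = 4012.
In binary (0b-prefixed): 0b111110101100.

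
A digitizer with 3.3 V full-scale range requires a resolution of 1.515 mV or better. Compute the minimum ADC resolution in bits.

Number of steps required ≥ 3.3 V / 1.515 mV = 2178.22.
Need 2^N ≥ 2178.22; 2^11 = 2048, 2^12 = 4096.
Minimum N = 12.

12 bits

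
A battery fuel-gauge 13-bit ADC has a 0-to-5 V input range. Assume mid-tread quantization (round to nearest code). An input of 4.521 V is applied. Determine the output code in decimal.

LSB = 5 V / 8192 = 0.610 mV.
(V_in − V_low)/LSB = (4.521 − 0) / 0.000610352 = 7407.206.
So the output code is 7407.

code 7407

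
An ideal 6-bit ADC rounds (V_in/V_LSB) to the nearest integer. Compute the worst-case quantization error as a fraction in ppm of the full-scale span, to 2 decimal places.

Rounding → worst-case error = ½ LSB = V_FS/2^7, so 1e+06/128 = 7812.5 ppm of full scale.

7812.50 ppm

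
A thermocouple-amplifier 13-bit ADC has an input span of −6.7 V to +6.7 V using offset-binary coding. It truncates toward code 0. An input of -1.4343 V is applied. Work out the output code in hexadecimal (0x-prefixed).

code 0xC93 (decimal 3219)

With 8192 levels over 13.4 V, one step is 1.636 mV.
Input sits at 3219.150 steps above V_low.
Floor → code 3219.
In hexadecimal (0x-prefixed): 0xC93.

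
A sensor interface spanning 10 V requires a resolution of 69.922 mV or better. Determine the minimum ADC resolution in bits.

Number of steps required ≥ 10 V / 69.922 mV = 143.02.
Need 2^N ≥ 143.02; 2^7 = 128, 2^8 = 256.
Minimum N = 8.

8 bits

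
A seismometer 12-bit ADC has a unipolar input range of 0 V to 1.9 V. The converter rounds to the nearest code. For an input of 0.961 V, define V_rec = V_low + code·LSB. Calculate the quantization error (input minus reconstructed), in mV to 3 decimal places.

Step size: 1.9 V ÷ 2^12 = 463.87 µV.
Scaled input = 2071.7137 LSBs, so code = 2072.
Code 2072 maps back to 0 + 2072×0.000463867 V = 0.96113281 V.
Error = 0.961 − 0.96113281 = -0.000132813 V = -0.133 mV.

-0.133 mV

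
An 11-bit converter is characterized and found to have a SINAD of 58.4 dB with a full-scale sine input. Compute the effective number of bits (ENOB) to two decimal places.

9.41 bits

ENOB = (SINAD − 1.76) / 6.02 = (58.4 − 1.76)/6.02 = 9.409.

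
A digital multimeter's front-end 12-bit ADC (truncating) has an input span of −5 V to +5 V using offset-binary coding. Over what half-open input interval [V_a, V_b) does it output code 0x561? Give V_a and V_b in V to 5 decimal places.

[-1.63818 V, -1.63574 V)

LSB = 10/2^12 = 2.441 mV.
Code 0x561 = 1377 decimal.
V_a = V_low + 1377·LSB = -1.63818 V; V_b = V_low + 1378·LSB = -1.63574 V.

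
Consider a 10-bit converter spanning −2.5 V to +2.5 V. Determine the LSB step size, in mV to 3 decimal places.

Full-scale span = 5 V.
LSB = 5 / 2^10 = 5 / 1024 = 0.00488281 V = 4.883 mV.

4.883 mV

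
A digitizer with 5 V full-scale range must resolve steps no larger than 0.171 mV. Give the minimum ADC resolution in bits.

15 bits

Number of steps required ≥ 5 V / 0.171 mV = 29239.77.
Need 2^N ≥ 29239.77; 2^14 = 16384, 2^15 = 32768.
Minimum N = 15.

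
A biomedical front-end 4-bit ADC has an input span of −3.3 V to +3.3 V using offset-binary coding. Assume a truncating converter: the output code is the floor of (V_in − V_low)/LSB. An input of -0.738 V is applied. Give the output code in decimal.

Full-scale span = 6.6 V; LSB = 6.6/2^4 = 412.500 mV.
Input sits at 6.211 steps above V_low.
So the output code is 6.

code 6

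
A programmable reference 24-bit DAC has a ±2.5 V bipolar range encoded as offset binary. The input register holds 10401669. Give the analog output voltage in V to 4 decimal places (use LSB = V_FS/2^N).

0.5999 V

LSB = 5 V / 2^24 = 0.30 µV.
V_out = (−2.5) + 10401669 × 2.98023e-07 V = 0.599939 V.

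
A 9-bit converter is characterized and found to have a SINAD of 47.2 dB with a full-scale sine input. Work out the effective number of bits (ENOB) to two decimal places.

7.55 bits

ENOB = (SINAD − 1.76) / 6.02 = (47.2 − 1.76)/6.02 = 7.548.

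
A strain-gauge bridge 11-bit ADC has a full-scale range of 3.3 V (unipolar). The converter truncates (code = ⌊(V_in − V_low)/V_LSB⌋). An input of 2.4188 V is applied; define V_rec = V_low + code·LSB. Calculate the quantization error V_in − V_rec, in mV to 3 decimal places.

LSB = 3.3/2^11 = 1.611 mV.
(2.4188 − 0)/0.00161133 = 1501.1219; ⌊·⌋ gives code 1501.
Reconstructed: 2.4186035 V.
Difference: 0.000196484 V → 0.196 mV.

0.196 mV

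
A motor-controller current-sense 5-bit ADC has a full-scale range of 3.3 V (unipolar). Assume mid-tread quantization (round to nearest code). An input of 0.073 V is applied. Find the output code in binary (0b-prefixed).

Full-scale span = 3.3 V; LSB = 3.3/2^5 = 103.125 mV.
Input sits at 0.708 steps above V_low.
So the output code is 1.
In binary (0b-prefixed): 0b1.

code 0b1 (decimal 1)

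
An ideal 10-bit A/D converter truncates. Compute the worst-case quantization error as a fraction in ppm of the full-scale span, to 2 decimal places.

Truncating → worst-case error = 1 LSB = V_FS/2^10, so 1e+06/1024 = 976.562 ppm of full scale.

976.56 ppm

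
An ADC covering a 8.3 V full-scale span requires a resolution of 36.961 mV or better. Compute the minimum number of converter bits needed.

8 bits

Number of steps required ≥ 8.3 V / 36.961 mV = 224.56.
Need 2^N ≥ 224.56; 2^7 = 128, 2^8 = 256.
Minimum N = 8.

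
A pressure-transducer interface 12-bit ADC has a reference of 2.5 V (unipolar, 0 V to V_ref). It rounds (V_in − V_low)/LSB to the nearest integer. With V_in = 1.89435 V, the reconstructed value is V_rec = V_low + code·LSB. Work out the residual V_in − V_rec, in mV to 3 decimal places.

LSB = 2.5/2^12 = 0.610 mV.
Scaled input = 3103.7030 LSBs, so code = 3104.
Code 3104 maps back to 0 + 3104×0.000610352 V = 1.8945312 V.
V_in − V_rec = -0.00018125 V = -0.181 mV.

-0.181 mV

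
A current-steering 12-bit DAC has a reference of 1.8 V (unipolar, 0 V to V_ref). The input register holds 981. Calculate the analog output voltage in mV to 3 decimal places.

431.104 mV

LSB = 1.8 V / 2^12 = 439.45 µV.
V_out = 0 + 981 × 0.000439453 V = 0.431104 V.
= 431.104 mV.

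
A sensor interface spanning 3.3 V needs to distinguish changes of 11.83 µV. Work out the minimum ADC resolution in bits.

Number of steps required ≥ 3.3 V / 11.83 µV = 278951.82.
Need 2^N ≥ 278951.82; 2^18 = 262144, 2^19 = 524288.
Minimum N = 19.

19 bits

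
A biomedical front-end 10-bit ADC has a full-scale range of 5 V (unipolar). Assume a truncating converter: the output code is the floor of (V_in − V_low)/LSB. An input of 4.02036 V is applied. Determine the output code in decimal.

code 823

LSB = 5 V / 1024 = 4.883 mV.
(V_in − V_low)/LSB = (4.02036 − 0) / 0.00488281 = 823.370.
⌊·⌋(823.370) = 823.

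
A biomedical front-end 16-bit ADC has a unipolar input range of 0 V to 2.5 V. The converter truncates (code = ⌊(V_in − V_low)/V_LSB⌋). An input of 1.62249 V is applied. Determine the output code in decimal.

code 42532

LSB = 2.5 V / 65536 = 38.15 µV.
Input sits at 42532.602 steps above V_low.
Floor → code 42532.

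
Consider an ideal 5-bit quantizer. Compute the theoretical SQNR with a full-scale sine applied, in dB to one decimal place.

SNR ≈ 6.02·N + 1.76 dB = 6.02·5 + 1.76 = 31.86 dB.

31.9 dB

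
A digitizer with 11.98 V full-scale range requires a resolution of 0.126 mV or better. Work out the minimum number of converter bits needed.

17 bits

Number of steps required ≥ 11.98 V / 0.126 mV = 95079.37.
Need 2^N ≥ 95079.37; 2^16 = 65536, 2^17 = 131072.
Minimum N = 17.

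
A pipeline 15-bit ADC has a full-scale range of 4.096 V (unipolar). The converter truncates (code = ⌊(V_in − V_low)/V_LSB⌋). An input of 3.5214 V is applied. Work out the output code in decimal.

code 28171

Full-scale span = 4.096 V; LSB = 4.096/2^15 = 125.00 µV.
Input sits at 28171.200 steps above V_low.
So the output code is 28171.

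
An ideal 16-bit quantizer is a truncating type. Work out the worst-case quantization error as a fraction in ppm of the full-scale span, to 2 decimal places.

15.26 ppm

Truncating → worst-case error = 1 LSB = V_FS/2^16, so 1e+06/65536 = 15.2588 ppm of full scale.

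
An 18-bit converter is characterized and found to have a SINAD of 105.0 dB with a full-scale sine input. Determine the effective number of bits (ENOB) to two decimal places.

17.15 bits

ENOB = (SINAD − 1.76) / 6.02 = (105.0 − 1.76)/6.02 = 17.150.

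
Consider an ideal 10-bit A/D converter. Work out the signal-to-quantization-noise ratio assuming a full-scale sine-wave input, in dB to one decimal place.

62.0 dB

SNR ≈ 6.02·N + 1.76 dB = 6.02·10 + 1.76 = 61.96 dB.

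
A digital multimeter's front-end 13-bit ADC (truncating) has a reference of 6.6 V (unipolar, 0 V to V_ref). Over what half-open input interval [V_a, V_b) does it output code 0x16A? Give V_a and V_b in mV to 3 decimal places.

LSB = 6.6/2^13 = 0.806 mV.
Code 0x16A = 362 decimal.
V_a = V_low + 362·LSB = 0.29165 V; V_b = V_low + 363·LSB = 0.292456 V.

[291.650 mV, 292.456 mV)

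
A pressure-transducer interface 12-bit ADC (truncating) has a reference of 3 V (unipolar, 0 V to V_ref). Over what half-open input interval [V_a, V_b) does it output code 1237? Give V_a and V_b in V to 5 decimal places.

LSB = 3/2^12 = 0.732 mV.
V_a = V_low + 1237·LSB = 0.906006 V; V_b = V_low + 1238·LSB = 0.906738 V.

[0.90601 V, 0.90674 V)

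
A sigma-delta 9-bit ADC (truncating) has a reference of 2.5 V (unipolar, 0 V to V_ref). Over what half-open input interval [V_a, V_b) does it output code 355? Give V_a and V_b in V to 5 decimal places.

[1.73340 V, 1.73828 V)

LSB = 2.5/2^9 = 4.883 mV.
V_a = V_low + 355·LSB = 1.7334 V; V_b = V_low + 356·LSB = 1.73828 V.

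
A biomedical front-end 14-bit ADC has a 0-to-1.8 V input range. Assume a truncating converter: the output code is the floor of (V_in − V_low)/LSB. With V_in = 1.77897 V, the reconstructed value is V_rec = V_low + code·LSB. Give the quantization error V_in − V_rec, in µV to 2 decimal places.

63.75 µV

Step size: 1.8 V ÷ 2^14 = 109.86 µV.
(1.77897 − 0)/0.000109863 = 16192.5803; ⌊·⌋ gives code 16192.
V_rec = 0 + 16192·0.000109863 = 1.7789062 V.
Error = 1.77897 − 1.7789062 = 6.375e-05 V = 63.75 µV.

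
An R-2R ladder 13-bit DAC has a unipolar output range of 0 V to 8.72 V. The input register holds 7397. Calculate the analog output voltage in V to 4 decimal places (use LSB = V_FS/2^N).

LSB = 8.72 V / 2^13 = 1.064 mV.
V_out = 0 + 7397 × 0.00106445 V = 7.87376 V.

7.8738 V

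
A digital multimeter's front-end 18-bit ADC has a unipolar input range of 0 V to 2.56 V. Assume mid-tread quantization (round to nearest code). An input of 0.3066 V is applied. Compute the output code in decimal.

code 31396

LSB = 2.56 V / 262144 = 9.77 µV.
(V_in − V_low)/LSB = (0.3066 − 0) / 9.76563e-06 = 31395.840.
round(31395.840) = 31396.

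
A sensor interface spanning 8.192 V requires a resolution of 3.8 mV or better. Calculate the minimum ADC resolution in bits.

Number of steps required ≥ 8.192 V / 3.8 mV = 2155.79.
Need 2^N ≥ 2155.79; 2^11 = 2048, 2^12 = 4096.
Minimum N = 12.

12 bits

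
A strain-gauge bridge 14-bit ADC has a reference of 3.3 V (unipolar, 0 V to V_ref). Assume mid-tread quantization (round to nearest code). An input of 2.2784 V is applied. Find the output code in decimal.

With 16384 levels over 3.3 V, one step is 201.42 µV.
(V_in − V_low)/LSB = (2.2784 − 0) / 0.000201416 = 11311.911.
Round → code 11312.

code 11312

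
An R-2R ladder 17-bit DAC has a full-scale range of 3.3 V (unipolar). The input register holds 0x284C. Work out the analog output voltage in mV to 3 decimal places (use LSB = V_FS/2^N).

LSB = 3.3 V / 2^17 = 25.18 µV.
Code 0x284C = 10316 decimal.
V_out = 0 + 10316 × 2.5177e-05 V = 0.259726 V.
= 259.726 mV.

259.726 mV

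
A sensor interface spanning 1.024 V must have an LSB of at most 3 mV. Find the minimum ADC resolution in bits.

9 bits

Number of steps required ≥ 1.024 V / 3 mV = 341.33.
Need 2^N ≥ 341.33; 2^8 = 256, 2^9 = 512.
Minimum N = 9.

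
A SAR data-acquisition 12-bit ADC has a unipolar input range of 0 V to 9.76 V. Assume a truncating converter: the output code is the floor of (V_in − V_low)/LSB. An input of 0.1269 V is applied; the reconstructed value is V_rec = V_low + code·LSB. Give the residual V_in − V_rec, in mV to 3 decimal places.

0.611 mV

One LSB is 9.76 V / 4096 = 2.383 mV.
(0.1269 − 0)/0.00238281 = 53.2564; ⌊·⌋ gives code 53.
Reconstructed: 0.12628906 V.
V_in − V_rec = 0.000610938 V = 0.611 mV.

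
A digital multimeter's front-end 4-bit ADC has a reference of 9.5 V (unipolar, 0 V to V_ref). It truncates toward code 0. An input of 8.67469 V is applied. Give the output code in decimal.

With 16 levels over 9.5 V, one step is 0.5938 V.
(8.67469 − 0) / 0.59375 = 14.610 LSBs.
⌊·⌋(14.610) = 14.

code 14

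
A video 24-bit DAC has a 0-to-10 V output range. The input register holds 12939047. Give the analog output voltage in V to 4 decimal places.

LSB = 10 V / 2^24 = 0.60 µV.
V_out = 0 + 12939047 × 5.96046e-07 V = 7.71227 V.

7.7123 V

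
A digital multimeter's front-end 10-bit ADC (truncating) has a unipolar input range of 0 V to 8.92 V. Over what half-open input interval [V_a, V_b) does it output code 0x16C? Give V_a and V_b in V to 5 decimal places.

[3.17078 V, 3.17949 V)

LSB = 8.92/2^10 = 8.711 mV.
Code 0x16C = 364 decimal.
V_a = V_low + 364·LSB = 3.17078 V; V_b = V_low + 365·LSB = 3.17949 V.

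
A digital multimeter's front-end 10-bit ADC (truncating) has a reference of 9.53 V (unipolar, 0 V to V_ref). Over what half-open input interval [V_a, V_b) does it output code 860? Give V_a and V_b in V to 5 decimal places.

[8.00371 V, 8.01302 V)

LSB = 9.53/2^10 = 9.307 mV.
V_a = V_low + 860·LSB = 8.00371 V; V_b = V_low + 861·LSB = 8.01302 V.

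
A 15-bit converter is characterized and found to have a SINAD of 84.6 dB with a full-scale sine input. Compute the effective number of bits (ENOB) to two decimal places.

13.76 bits

ENOB = (SINAD − 1.76) / 6.02 = (84.6 − 1.76)/6.02 = 13.761.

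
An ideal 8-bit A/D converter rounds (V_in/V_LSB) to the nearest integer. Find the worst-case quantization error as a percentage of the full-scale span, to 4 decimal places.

0.1953 %

Rounding → worst-case error = ½ LSB = V_FS/2^9, so 100/512 = 0.195312 % of full scale.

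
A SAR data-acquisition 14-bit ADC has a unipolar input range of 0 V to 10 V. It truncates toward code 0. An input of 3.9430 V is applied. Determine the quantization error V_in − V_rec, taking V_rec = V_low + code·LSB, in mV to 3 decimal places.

One LSB is 10 V / 16384 = 0.610 mV.
(3.9430 − 0)/0.000610352 = 6460.2112; ⌊·⌋ gives code 6460.
V_rec = 0 + 6460·0.000610352 = 3.9428711 V.
Difference: 0.000128906 V → 0.129 mV.

0.129 mV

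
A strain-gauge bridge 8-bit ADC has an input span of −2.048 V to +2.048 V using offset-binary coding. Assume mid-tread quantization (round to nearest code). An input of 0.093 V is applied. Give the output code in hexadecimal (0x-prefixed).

With 256 levels over 4.096 V, one step is 16.000 mV.
Input sits at 133.812 steps above V_low.
round(133.812) = 134.
In hexadecimal (0x-prefixed): 0x86.

code 0x86 (decimal 134)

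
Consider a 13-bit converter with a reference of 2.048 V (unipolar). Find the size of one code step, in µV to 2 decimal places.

250.00 µV

Full-scale span = 2.048 V.
LSB = 2.048 / 2^13 = 2.048 / 8192 = 0.00025 V = 250.00 µV.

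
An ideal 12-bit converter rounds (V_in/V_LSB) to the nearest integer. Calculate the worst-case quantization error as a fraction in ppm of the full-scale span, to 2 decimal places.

122.07 ppm

Rounding → worst-case error = ½ LSB = V_FS/2^13, so 1e+06/8192 = 122.07 ppm of full scale.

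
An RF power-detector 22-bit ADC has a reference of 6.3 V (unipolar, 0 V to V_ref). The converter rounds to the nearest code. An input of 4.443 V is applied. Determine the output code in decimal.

Full-scale span = 6.3 V; LSB = 6.3/2^22 = 1.50 µV.
(4.443 − 0) / 1.50204e-06 = 2957982.964 LSBs.
Round → code 2957983.

code 2957983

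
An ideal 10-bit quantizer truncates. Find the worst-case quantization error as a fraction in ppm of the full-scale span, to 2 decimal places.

976.56 ppm

Truncating → worst-case error = 1 LSB = V_FS/2^10, so 1e+06/1024 = 976.562 ppm of full scale.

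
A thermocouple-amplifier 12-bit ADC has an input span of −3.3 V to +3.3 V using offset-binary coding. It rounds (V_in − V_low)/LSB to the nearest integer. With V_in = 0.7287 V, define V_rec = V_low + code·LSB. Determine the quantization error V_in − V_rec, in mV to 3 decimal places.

0.380 mV

One LSB is 6.6 V / 4096 = 1.611 mV.
(0.7287 − (−3.3))/0.00161133 = 2500.2356; round gives code 2500.
V_rec = (−3.3) + 2500·0.00161133 = 0.72832031 V.
Difference: 0.000379687 V → 0.380 mV.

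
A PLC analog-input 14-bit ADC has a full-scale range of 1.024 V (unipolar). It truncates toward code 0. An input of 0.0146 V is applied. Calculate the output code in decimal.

code 233

With 16384 levels over 1.024 V, one step is 62.50 µV.
(0.0146 − 0) / 6.25e-05 = 233.600 LSBs.
Floor → code 233.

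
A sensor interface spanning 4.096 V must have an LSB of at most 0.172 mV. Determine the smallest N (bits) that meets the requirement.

Number of steps required ≥ 4.096 V / 0.172 mV = 23813.95.
Need 2^N ≥ 23813.95; 2^14 = 16384, 2^15 = 32768.
Minimum N = 15.

15 bits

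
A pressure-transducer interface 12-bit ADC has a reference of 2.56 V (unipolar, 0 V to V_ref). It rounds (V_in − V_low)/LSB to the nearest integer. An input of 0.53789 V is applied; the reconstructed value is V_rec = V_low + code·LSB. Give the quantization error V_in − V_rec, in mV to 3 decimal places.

-0.235 mV

Step size: 2.56 V ÷ 2^12 = 0.625 mV.
(V_in − V_low)/LSB = (0.53789 − 0)/0.000625 = 860.6240 → code 861 (round).
Code 861 maps back to 0 + 861×0.000625 V = 0.538125 V.
Difference: -0.000235 V → -0.235 mV.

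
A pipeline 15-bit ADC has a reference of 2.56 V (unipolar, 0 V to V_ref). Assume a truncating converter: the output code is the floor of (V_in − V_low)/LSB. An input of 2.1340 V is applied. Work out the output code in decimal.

LSB = 2.56 V / 32768 = 78.12 µV.
(2.1340 − 0) / 7.8125e-05 = 27315.200 LSBs.
⌊·⌋(27315.200) = 27315.

code 27315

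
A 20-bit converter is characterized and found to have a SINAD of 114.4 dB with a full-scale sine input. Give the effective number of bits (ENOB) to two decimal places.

ENOB = (SINAD − 1.76) / 6.02 = (114.4 − 1.76)/6.02 = 18.711.

18.71 bits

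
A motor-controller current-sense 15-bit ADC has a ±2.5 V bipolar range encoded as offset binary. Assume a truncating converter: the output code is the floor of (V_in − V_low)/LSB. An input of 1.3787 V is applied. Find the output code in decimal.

code 25419

Full-scale span = 5 V; LSB = 5/2^15 = 152.59 µV.
(1.3787 − (−2.5)) / 0.000152588 = 25419.448 LSBs.
So the output code is 25419.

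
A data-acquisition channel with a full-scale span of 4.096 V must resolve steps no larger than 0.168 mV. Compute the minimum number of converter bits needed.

15 bits

Number of steps required ≥ 4.096 V / 0.168 mV = 24380.95.
Need 2^N ≥ 24380.95; 2^14 = 16384, 2^15 = 32768.
Minimum N = 15.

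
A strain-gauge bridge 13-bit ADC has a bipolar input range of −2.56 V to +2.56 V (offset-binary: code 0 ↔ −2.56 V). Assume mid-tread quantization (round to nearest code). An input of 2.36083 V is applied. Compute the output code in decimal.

code 7873

LSB = 5.12 V / 8192 = 0.625 mV.
(2.36083 − (−2.56)) / 0.000625 = 7873.328 LSBs.
round(7873.328) = 7873.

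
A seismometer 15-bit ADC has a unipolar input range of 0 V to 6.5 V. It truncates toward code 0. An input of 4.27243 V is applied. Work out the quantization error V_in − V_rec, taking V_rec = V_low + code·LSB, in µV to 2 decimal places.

60.62 µV

One LSB is 6.5 V / 32768 = 198.36 µV.
Scaled input = 21538.3056 LSBs, so code = 21538.
V_rec = 0 + 21538·0.000198364 = 4.2723694 V.
V_in − V_rec = 6.06152e-05 V = 60.62 µV.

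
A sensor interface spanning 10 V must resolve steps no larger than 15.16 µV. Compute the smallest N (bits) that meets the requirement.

20 bits

Number of steps required ≥ 10 V / 15.16 µV = 659630.61.
Need 2^N ≥ 659630.61; 2^19 = 524288, 2^20 = 1048576.
Minimum N = 20.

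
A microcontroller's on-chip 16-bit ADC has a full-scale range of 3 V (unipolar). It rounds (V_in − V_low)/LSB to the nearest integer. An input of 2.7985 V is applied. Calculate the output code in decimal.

With 65536 levels over 3 V, one step is 45.78 µV.
(V_in − V_low)/LSB = (2.7985 − 0) / 4.57764e-05 = 61134.165.
round(61134.165) = 61134.

code 61134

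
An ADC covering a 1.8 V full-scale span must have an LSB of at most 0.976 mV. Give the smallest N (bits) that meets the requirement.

Number of steps required ≥ 1.8 V / 0.976 mV = 1844.26.
Need 2^N ≥ 1844.26; 2^10 = 1024, 2^11 = 2048.
Minimum N = 11.

11 bits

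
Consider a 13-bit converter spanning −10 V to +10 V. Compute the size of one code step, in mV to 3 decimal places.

2.441 mV

Full-scale span = 20 V.
LSB = 20 / 2^13 = 20 / 8192 = 0.00244141 V = 2.441 mV.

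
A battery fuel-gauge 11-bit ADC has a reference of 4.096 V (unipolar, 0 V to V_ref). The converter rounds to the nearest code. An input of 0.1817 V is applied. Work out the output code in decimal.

With 2048 levels over 4.096 V, one step is 2.000 mV.
(0.1817 − 0) / 0.002 = 90.850 LSBs.
Round → code 91.

code 91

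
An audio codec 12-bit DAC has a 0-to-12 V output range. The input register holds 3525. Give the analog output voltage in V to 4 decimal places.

10.3271 V

LSB = 12 V / 2^12 = 2.930 mV.
V_out = 0 + 3525 × 0.00292969 V = 10.3271 V.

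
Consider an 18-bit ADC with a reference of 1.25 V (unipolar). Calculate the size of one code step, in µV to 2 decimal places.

4.77 µV

Full-scale span = 1.25 V.
LSB = 1.25 / 2^18 = 1.25 / 262144 = 4.76837e-06 V = 4.77 µV.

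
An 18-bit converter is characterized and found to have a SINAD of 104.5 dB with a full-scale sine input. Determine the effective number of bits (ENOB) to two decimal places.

ENOB = (SINAD − 1.76) / 6.02 = (104.5 − 1.76)/6.02 = 17.066.

17.07 bits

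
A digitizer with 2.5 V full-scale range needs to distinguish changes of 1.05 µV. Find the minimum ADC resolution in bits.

Number of steps required ≥ 2.5 V / 1.05 µV = 2380952.38.
Need 2^N ≥ 2380952.38; 2^21 = 2097152, 2^22 = 4194304.
Minimum N = 22.

22 bits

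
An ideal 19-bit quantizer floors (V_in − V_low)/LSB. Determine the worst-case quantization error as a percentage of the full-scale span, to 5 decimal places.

0.00019 %

Truncating → worst-case error = 1 LSB = V_FS/2^19, so 100/524288 = 0.000190735 % of full scale.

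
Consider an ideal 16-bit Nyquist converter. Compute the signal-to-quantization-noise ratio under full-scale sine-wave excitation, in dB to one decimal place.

98.1 dB

SNR ≈ 6.02·N + 1.76 dB = 6.02·16 + 1.76 = 98.08 dB.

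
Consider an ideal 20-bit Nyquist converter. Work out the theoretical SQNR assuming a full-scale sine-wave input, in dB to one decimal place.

SNR ≈ 6.02·N + 1.76 dB = 6.02·20 + 1.76 = 122.16 dB.

122.2 dB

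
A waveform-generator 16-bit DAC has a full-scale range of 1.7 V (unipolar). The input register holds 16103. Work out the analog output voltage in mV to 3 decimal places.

417.711 mV

LSB = 1.7 V / 2^16 = 25.94 µV.
V_out = 0 + 16103 × 2.59399e-05 V = 0.417711 V.
= 417.711 mV.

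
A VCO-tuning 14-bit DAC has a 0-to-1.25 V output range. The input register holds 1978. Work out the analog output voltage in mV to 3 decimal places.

150.909 mV

LSB = 1.25 V / 2^14 = 76.29 µV.
V_out = 0 + 1978 × 7.62939e-05 V = 0.150909 V.
= 150.909 mV.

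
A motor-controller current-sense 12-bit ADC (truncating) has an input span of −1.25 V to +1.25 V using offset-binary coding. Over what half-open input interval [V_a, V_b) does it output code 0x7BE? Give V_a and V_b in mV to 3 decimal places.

LSB = 2.5/2^12 = 0.610 mV.
Code 0x7BE = 1982 decimal.
V_a = V_low + 1982·LSB = -0.0402832 V; V_b = V_low + 1983·LSB = -0.0396729 V.

[-40.283 mV, -39.673 mV)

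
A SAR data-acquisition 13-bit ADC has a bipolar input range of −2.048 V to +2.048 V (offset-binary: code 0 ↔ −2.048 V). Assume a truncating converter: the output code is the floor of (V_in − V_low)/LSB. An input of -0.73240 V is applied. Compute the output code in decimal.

With 8192 levels over 4.096 V, one step is 0.500 mV.
Input sits at 2631.200 steps above V_low.
Floor → code 2631.

code 2631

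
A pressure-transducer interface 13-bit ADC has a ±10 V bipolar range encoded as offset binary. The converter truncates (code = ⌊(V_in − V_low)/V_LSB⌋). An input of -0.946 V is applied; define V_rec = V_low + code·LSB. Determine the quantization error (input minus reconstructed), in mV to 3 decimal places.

1.266 mV

Step size: 20 V ÷ 2^13 = 2.441 mV.
(V_in − V_low)/LSB = (-0.946 − (−10))/0.00244141 = 3708.5184 → code 3708 (floor).
Reconstructed: -0.94726562 V.
Difference: 0.00126563 V → 1.266 mV.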